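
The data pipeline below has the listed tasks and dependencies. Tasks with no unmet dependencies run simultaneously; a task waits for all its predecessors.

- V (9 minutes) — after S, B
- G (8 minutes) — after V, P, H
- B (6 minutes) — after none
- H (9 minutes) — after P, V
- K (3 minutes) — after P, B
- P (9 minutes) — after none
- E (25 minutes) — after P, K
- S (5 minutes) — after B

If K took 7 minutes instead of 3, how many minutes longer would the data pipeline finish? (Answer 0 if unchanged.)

4

Critical path before the change: P→K→E = 9+3+25 = 37 giving 37 minutes.
K is on the critical path; changing it to 7 makes that path 41 minutes.
That remains the longest chain; total 41 minutes.
Change in finish: 41 − 37 = +4 minutes.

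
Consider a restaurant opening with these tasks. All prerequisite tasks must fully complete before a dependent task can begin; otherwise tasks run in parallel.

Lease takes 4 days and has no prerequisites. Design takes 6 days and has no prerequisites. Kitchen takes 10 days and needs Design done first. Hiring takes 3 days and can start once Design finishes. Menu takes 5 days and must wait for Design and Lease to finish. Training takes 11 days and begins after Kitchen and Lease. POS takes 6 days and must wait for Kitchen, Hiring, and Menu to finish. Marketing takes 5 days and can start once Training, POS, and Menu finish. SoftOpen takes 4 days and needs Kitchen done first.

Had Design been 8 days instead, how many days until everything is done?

As given, the longest chain is Design→Kitchen→Training→Marketing = 6+10+11+5 = 32, so the finish is 32 days.
Design is on the critical path; changing it to 8 makes that path 34 days.
That remains the longest chain; total 34 days.

34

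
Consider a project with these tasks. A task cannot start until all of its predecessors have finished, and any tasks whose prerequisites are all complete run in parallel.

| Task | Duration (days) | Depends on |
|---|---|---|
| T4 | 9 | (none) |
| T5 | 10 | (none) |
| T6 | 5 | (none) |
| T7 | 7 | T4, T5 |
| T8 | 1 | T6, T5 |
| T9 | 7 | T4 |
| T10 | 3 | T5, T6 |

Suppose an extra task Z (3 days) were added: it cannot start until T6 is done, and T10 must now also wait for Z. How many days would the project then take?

17

Originally the project takes 17 days.
With Z inserted, T10 now waits for max(T5, T6, Z).
New critical path: T5→T7 = 10+7 = 17 ⇒ 17 days.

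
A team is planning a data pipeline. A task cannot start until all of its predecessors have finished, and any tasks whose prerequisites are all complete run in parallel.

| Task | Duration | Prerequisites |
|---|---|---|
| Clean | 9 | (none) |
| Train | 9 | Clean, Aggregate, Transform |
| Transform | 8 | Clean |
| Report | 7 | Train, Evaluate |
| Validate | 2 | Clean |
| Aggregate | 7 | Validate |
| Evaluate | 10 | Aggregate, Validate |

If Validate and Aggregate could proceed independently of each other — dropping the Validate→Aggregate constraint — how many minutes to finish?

With the dependency in place, Clean→Validate→Aggregate→Evaluate→Report = 9+2+7+10+7 = 35 sets the finish at 35 minutes.
Without Validate→Aggregate, Aggregate's earliest start moves from 11 to 0.
New critical path: Clean→Transform→Train→Report = 9+8+9+7 = 33 ⇒ 33 minutes.

33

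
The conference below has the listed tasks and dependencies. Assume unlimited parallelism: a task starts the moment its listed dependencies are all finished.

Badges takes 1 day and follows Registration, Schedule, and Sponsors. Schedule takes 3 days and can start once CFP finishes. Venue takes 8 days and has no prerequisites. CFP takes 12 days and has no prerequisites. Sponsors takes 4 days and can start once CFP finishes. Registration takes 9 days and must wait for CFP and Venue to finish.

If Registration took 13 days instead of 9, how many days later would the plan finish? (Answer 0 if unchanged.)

Actual critical path: CFP→Registration→Badges = 12+9+1 = 22 ⇒ 22 days.
Since Registration is critical, the +4 change carries straight to that chain (now 26 days).
The critical path is still CFP→Registration→Badges; finish is now 26 days.
Change in finish: 26 − 22 = +4 days.

4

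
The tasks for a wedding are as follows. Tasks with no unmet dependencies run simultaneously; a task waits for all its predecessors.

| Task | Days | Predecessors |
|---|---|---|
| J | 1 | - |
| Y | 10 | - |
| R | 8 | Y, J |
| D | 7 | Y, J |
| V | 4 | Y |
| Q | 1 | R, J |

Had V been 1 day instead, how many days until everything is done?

19

Actual critical path: Y→R→Q = 10+8+1 = 19 ⇒ 19 days.
V has 5 days of float (longest path through it is 14).
No other chain overtakes it, so the finish is 19 days.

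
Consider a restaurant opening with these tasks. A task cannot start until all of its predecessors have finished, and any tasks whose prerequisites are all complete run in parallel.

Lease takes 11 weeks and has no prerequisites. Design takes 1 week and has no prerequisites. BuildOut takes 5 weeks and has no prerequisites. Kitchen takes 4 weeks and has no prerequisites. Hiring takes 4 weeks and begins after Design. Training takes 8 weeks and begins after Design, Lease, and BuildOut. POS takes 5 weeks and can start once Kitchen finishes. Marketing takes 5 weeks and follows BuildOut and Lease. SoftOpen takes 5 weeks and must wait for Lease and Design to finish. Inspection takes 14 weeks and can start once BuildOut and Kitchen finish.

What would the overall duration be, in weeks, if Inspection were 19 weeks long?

24

The binding path is BuildOut→Inspection = 5+14 = 19; finish at 19 weeks.
Inspection is on the critical path; changing it to 19 makes that path 24 weeks.
The critical path is still BuildOut→Inspection; finish is now 24 weeks.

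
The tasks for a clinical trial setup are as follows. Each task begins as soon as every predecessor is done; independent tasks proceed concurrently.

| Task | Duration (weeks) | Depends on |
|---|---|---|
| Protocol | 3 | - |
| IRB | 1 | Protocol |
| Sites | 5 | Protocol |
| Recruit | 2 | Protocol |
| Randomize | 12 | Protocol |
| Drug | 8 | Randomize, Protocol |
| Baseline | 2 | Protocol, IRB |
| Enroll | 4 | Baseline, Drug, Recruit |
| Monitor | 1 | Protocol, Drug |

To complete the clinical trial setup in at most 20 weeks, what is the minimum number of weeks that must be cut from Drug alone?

Current finish: 27 weeks; target: 20.
Drug is on every critical path, so each week cut from Drug cuts the finish by one (this holds down to a finish of 20).
Need 27 − 20 = 7 weeks off Drug → Drug becomes 1 week, finish becomes 20.

7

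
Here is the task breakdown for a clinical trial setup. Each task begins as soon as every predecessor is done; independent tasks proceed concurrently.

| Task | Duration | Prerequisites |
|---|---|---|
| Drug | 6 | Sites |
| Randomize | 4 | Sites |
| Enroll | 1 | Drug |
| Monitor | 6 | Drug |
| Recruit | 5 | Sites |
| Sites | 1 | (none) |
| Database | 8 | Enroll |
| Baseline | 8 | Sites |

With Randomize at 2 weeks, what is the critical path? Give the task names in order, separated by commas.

Sites, Drug, Enroll, Database

Actual critical path: Sites→Drug→Enroll→Database = 1+6+1+8 = 16 ⇒ 16 weeks.
Randomize is off the critical path — its longest chain is 5 weeks, giving 11 of slack.
No other chain overtakes it, so the finish is 16 weeks.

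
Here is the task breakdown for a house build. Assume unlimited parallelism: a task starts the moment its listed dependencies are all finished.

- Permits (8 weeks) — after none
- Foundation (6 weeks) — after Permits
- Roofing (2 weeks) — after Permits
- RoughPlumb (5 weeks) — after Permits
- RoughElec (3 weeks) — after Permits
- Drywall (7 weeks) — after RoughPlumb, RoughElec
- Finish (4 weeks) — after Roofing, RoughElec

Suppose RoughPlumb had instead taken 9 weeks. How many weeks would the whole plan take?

24

As given, the longest chain is Permits→RoughPlumb→Drywall = 8+5+7 = 20, so the finish is 20 weeks.
RoughPlumb is on the critical path; changing it to 9 makes that path 24 weeks.
No other chain overtakes it, so the finish is 24 weeks.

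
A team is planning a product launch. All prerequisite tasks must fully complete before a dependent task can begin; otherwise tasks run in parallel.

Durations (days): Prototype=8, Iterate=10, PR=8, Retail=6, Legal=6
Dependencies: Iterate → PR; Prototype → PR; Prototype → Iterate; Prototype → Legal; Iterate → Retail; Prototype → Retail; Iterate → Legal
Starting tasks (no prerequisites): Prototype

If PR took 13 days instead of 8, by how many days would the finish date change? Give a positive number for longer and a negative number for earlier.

5

Baseline: Prototype→Iterate→PR = 8+10+8 = 26 → 26 days.
Since PR is critical, the +5 change carries straight to that chain (now 31 days).
That remains the longest chain; total 31 days.
Change in finish: 31 − 26 = +5 days.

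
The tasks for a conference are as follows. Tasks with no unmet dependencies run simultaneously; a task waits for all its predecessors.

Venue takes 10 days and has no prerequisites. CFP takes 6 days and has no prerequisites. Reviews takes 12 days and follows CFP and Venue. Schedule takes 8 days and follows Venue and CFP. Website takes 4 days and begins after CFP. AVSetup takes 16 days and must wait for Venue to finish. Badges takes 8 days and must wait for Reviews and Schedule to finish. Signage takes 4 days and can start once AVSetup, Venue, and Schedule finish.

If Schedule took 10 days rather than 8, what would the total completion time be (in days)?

The binding path is Venue→Reviews→Badges = 10+12+8 = 30; finish at 30 days.
The longest path through Schedule is only 26 days, so Schedule has float 4.
No other chain overtakes it, so the finish is 30 days.

30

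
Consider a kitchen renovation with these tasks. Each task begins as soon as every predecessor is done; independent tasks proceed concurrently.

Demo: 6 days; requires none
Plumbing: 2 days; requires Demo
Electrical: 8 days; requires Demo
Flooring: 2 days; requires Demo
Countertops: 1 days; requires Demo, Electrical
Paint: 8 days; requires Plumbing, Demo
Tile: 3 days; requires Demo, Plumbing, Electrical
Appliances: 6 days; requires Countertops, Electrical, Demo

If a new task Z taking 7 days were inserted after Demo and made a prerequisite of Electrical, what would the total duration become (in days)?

Originally the kitchen renovation takes 21 days.
With Z inserted, Electrical now waits for max(Demo, Z).
New critical path: Demo→Z→Electrical→Countertops→Appliances = 6+7+8+1+6 = 28 ⇒ 28 days.

28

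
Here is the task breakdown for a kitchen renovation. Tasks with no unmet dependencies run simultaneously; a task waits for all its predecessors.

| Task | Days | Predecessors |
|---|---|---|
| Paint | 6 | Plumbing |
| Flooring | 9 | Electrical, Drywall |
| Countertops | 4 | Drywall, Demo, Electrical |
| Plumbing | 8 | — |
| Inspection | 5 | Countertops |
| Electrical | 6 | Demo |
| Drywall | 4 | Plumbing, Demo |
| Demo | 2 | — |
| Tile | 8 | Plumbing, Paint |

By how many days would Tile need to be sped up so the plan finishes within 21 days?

1

Current finish: 22 days; target: 21.
Tile is on every critical path, so each day cut from Tile cuts the finish by one (this holds down to a finish of 21).
Need 22 − 21 = 1 day off Tile → Tile becomes 7 days, finish becomes 21.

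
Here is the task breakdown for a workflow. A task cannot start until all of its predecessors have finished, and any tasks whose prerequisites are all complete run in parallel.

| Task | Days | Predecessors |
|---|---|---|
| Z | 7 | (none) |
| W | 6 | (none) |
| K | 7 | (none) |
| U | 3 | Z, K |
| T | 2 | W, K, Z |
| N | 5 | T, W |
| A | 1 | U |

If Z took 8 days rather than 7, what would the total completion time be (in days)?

The binding path is Z→T→N = 7+2+5 = 14; finish at 14 days.
Z lies on that path, so at 8 days the path becomes 15 days.
The critical path is still Z→T→N; finish is now 15 days.

15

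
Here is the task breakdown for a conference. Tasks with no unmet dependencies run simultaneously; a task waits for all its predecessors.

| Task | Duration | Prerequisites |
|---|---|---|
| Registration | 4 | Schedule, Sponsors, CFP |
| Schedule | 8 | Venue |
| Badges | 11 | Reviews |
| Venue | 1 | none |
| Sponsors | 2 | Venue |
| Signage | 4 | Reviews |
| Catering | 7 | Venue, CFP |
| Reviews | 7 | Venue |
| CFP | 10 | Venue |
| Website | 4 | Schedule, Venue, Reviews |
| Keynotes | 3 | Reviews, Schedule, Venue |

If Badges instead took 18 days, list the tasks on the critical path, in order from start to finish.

Baseline: Venue→Reviews→Badges = 1+7+11 = 19 → 19 days.
Badges lies on that path, so at 18 days the path becomes 26 days.
That remains the longest chain; total 26 days.

Venue, Reviews, Badges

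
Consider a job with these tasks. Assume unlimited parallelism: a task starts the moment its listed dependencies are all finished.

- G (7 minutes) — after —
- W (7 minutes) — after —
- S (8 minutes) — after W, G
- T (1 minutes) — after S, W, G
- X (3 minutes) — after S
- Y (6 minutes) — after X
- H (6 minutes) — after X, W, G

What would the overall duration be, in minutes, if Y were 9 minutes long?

27

Actual critical path: G→S→X→Y = 7+8+3+6 = 24 ⇒ 24 minutes.
Y is on the critical path; changing it to 9 makes that path 27 minutes.
The critical path is still G→S→X→Y; finish is now 27 minutes.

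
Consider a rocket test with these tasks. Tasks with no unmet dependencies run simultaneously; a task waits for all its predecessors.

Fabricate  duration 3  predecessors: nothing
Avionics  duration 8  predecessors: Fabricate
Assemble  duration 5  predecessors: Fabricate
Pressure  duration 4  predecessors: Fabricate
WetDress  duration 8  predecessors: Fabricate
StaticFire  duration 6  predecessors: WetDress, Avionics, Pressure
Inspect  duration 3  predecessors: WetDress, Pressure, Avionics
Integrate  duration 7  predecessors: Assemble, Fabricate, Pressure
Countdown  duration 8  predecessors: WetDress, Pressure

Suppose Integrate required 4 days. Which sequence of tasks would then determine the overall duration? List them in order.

Fabricate, WetDress, Countdown

Baseline: Fabricate→WetDress→Countdown = 3+8+8 = 19 → 19 days.
The longest path through Integrate is only 15 days, so Integrate has float 4.
No other chain overtakes it, so the finish is 19 days.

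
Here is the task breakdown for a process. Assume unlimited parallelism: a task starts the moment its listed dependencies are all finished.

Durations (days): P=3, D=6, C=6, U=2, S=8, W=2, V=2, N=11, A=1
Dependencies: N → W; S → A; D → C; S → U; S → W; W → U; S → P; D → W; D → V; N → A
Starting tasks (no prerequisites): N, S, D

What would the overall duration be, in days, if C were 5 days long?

Baseline: N→W→U = 11+2+2 = 15 → 15 days.
C is off the critical path — its longest chain is 12 days, giving 3 of slack.
The critical path is still N→W→U; finish is now 15 days.

15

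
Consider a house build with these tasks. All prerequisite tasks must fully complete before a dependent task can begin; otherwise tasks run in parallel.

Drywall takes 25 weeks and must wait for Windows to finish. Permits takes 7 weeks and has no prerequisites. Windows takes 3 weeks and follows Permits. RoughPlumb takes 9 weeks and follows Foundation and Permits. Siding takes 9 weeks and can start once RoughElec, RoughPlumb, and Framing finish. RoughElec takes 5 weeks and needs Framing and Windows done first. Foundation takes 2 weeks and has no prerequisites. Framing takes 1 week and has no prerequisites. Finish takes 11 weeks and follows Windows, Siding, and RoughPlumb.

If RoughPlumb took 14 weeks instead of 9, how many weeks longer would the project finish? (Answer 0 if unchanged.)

5

Actual critical path: Permits→RoughPlumb→Siding→Finish = 7+9+9+11 = 36 ⇒ 36 weeks.
RoughPlumb lies on that path, so at 14 weeks the path becomes 41 weeks.
That remains the longest chain; total 41 weeks.
Change in finish: 41 − 36 = +5 weeks.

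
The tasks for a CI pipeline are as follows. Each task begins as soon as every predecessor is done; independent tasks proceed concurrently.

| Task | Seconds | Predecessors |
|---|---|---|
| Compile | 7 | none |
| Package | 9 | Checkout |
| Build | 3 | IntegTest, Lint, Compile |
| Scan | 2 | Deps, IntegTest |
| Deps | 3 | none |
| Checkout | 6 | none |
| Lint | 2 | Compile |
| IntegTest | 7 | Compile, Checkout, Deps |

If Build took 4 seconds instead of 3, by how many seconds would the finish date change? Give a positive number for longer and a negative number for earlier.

1

Actual critical path: Compile→IntegTest→Build = 7+7+3 = 17 ⇒ 17 seconds.
Build lies on that path, so at 4 seconds the path becomes 18 seconds.
The critical path is still Compile→IntegTest→Build; finish is now 18 seconds.
Change in finish: 18 − 17 = +1 seconds.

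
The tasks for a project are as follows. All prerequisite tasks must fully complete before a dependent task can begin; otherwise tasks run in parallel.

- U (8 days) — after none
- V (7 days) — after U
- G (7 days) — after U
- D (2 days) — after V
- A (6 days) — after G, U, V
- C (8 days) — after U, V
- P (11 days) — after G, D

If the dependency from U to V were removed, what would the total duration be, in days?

With the dependency in place, U→V→D→P = 8+7+2+11 = 28 sets the finish at 28 days.
Without U→V, V's earliest start moves from 8 to 0.
The longest chain is now U→G→P = 8+7+11 = 26, so the project takes 26 days.

26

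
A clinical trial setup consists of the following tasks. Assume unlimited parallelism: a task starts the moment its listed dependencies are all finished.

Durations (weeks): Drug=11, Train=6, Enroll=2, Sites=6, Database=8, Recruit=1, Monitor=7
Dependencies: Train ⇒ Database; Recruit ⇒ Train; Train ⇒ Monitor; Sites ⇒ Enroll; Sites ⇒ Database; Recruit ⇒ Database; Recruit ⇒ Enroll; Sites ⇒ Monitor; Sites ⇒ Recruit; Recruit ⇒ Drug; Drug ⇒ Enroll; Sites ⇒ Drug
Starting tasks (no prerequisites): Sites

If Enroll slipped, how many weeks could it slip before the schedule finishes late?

1

Sites→Recruit→Train→Database = 6+1+6+8 = 21 sets the makespan at 21 weeks.
The longest chain containing Enroll totals 20 weeks.
Float = 21 − 20 = 1.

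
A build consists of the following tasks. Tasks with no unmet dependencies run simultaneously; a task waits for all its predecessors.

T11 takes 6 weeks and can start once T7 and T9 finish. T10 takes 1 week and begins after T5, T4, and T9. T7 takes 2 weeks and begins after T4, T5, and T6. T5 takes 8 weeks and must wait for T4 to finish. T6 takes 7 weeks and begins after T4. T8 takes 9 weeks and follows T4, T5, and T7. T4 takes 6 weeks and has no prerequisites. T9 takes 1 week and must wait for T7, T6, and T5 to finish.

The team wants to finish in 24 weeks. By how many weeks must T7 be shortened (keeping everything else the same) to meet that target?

1

Current finish: 25 weeks; target: 24.
T7 is on every critical path, so each week cut from T7 cuts the finish by one (this holds down to a finish of 24).
Need 25 − 24 = 1 week off T7 → T7 becomes 1 week, finish becomes 24.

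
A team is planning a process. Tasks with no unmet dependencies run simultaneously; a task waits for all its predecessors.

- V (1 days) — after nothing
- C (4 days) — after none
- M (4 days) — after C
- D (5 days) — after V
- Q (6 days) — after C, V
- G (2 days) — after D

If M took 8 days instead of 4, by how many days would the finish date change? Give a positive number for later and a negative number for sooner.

As given, the longest chain is C→Q = 4+6 = 10, so the finish is 10 days.
M has 2 days of float (longest path through it is 8).
New critical path: C→M = 4+8 = 12 ⇒ 12 days.
Change in finish: 12 − 10 = +2 days.

2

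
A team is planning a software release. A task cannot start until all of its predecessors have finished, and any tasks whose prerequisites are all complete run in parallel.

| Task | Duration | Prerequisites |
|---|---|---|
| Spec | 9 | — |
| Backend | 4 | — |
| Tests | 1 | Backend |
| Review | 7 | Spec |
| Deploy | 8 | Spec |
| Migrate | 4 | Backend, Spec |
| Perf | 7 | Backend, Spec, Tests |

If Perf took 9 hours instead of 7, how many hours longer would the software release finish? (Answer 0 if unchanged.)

1

Actual critical path: Spec→Deploy = 9+8 = 17 ⇒ 17 hours.
The longest path through Perf is only 16 hours, so Perf has float 1.
New critical path: Spec→Perf = 9+9 = 18 ⇒ 18 hours.
Change in finish: 18 − 17 = +1 hours.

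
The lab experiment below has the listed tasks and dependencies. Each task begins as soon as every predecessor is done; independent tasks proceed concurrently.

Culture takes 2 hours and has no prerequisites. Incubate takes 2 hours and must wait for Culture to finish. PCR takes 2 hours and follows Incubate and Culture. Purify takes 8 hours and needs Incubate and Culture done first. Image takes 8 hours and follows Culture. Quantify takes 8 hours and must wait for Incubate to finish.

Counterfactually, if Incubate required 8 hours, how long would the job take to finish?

Critical path before the change: Culture→Incubate→Purify = 2+2+8 = 12 giving 12 hours.
Since Incubate is critical, the +6 change carries straight to that chain (now 18 hours).
That remains the longest chain; total 18 hours.

18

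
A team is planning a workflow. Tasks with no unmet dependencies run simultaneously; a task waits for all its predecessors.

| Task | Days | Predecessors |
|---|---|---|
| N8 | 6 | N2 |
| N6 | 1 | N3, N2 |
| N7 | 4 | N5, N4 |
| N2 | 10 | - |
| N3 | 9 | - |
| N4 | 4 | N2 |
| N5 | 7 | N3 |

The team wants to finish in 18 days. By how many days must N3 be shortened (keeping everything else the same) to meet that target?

Current finish: 20 days; target: 18.
N3 is on every critical path, so each day cut from N3 cuts the finish by one (this holds down to a finish of 18).
Need 20 − 18 = 2 days off N3 → N3 becomes 7 days, finish becomes 18.

2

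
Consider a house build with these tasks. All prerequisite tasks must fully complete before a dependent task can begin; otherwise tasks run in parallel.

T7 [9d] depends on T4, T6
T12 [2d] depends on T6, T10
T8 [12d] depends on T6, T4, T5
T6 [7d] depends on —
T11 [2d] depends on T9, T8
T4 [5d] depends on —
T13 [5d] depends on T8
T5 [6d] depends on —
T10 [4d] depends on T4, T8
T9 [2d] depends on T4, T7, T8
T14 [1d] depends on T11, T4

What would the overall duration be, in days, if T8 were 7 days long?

21

Baseline: T6→T8→T10→T12 = 7+12+4+2 = 25 → 25 days.
T8 lies on that path, so at 7 days the path becomes 20 days.
Now T6→T7→T9→T11→T14 = 7+9+2+2+1 = 21 is longest, so the finish becomes 21 days.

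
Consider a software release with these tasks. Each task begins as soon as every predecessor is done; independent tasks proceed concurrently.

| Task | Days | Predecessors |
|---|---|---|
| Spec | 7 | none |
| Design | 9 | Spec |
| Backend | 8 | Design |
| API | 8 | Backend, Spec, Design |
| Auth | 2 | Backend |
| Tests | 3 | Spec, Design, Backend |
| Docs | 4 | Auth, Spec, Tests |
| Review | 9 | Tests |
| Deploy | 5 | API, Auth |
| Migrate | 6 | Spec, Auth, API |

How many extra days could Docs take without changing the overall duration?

The longest chain is Spec→Design→Backend→API→Migrate = 7+9+8+8+6 = 38; overall finish 38 days.
Longest path through Docs: 31 days (earliest finish 31, latest finish 38).
Float = 38 − 31 = 7.

7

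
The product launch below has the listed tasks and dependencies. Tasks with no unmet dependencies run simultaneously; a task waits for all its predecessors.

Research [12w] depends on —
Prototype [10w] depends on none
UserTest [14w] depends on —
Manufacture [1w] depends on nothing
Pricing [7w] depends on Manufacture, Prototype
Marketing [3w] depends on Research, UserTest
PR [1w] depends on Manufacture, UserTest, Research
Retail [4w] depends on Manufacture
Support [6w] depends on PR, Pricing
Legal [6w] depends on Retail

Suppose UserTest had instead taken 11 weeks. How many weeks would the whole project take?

Critical path before the change: Prototype→Pricing→Support = 10+7+6 = 23 giving 23 weeks.
The longest path through UserTest is only 21 weeks, so UserTest has float 2.
No other chain overtakes it, so the finish is 23 weeks.

23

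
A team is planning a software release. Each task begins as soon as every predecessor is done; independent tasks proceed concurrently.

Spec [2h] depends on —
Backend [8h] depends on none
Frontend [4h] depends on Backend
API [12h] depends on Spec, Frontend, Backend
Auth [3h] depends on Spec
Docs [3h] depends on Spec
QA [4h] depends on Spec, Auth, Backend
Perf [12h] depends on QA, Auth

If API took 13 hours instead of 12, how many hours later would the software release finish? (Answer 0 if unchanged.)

Critical path before the change: Backend→Frontend→API = 8+4+12 = 24 giving 24 hours.
API lies on that path, so at 13 hours the path becomes 25 hours.
The critical path is still Backend→Frontend→API; finish is now 25 hours.
Change in finish: 25 − 24 = +1 hours.

1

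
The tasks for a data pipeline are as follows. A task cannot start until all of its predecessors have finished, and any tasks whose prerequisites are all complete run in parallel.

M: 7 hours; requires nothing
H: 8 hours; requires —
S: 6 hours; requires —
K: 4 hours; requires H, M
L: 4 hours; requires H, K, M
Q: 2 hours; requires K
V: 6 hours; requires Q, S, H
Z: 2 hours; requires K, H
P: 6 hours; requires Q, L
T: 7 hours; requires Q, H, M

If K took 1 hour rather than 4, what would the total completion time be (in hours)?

As given, the longest chain is H→K→L→P = 8+4+4+6 = 22, so the finish is 22 hours.
Since K is critical, the -3 change carries straight to that chain (now 19 hours).
No other chain overtakes it, so the finish is 19 hours.

19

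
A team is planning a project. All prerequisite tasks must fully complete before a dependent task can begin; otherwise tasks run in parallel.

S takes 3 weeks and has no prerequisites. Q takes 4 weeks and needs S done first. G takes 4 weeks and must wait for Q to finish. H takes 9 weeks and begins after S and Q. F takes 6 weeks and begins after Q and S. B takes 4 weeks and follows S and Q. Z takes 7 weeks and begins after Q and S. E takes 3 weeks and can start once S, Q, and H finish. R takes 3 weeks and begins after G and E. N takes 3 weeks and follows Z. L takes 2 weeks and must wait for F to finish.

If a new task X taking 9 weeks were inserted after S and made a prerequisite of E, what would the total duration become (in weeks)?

22

Originally the plan takes 22 weeks.
With X inserted, E now waits for max(S, Q, H, X).
New critical path: S→Q→H→E→R = 3+4+9+3+3 = 22 ⇒ 22 weeks.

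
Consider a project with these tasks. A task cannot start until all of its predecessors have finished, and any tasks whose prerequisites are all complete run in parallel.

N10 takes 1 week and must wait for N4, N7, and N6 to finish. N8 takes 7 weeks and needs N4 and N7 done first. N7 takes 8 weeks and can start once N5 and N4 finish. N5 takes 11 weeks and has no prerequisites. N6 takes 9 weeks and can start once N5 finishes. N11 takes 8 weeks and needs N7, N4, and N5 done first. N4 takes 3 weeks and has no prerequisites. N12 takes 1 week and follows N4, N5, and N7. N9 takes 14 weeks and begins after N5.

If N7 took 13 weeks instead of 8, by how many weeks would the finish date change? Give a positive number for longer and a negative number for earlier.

5

Critical path before the change: N5→N7→N11 = 11+8+8 = 27 giving 27 weeks.
Since N7 is critical, the +5 change carries straight to that chain (now 32 weeks).
No other chain overtakes it, so the finish is 32 weeks.
Change in finish: 32 − 27 = +5 weeks.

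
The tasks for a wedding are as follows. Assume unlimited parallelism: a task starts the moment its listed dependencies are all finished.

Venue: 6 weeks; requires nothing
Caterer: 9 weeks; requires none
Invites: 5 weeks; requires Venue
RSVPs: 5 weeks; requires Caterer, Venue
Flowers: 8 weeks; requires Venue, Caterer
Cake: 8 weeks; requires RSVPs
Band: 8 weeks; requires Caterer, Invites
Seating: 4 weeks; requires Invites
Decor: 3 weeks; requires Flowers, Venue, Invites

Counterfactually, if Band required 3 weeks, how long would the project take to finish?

22

Baseline: Caterer→RSVPs→Cake = 9+5+8 = 22 → 22 weeks.
The longest path through Band is only 19 weeks, so Band has float 3.
The critical path is still Caterer→RSVPs→Cake; finish is now 22 weeks.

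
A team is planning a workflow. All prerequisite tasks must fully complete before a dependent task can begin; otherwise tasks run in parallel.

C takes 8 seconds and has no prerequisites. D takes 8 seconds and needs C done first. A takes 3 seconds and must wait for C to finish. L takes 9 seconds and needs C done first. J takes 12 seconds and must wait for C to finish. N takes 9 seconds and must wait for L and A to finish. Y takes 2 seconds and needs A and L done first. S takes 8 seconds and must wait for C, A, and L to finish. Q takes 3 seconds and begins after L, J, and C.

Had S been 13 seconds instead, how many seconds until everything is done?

As given, the longest chain is C→L→N = 8+9+9 = 26, so the finish is 26 seconds.
S is off the critical path — its longest chain is 25 seconds, giving 1 of slack.
Now C→L→S = 8+9+13 = 30 is longest, so the finish becomes 30 seconds.

30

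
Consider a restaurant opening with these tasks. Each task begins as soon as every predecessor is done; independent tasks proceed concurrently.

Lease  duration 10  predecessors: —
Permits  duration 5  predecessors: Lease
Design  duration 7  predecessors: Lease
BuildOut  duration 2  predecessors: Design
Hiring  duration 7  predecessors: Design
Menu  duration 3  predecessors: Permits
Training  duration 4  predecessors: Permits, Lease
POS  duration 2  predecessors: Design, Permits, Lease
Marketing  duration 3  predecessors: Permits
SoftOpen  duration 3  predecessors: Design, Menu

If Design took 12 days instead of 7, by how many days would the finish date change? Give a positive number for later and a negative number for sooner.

The binding path is Lease→Design→Hiring = 10+7+7 = 24; finish at 24 days.
Design lies on that path, so at 12 days the path becomes 29 days.
That remains the longest chain; total 29 days.
Change in finish: 29 − 24 = +5 days.

5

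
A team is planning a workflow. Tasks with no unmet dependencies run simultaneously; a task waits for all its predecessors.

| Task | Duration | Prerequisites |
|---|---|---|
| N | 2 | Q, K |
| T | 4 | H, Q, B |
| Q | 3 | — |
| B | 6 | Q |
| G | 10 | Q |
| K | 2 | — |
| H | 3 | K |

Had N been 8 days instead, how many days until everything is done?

13

As given, the longest chain is Q→B→T = 3+6+4 = 13, so the finish is 13 days.
The longest path through N is only 5 days, so N has float 8.
That remains the longest chain; total 13 days.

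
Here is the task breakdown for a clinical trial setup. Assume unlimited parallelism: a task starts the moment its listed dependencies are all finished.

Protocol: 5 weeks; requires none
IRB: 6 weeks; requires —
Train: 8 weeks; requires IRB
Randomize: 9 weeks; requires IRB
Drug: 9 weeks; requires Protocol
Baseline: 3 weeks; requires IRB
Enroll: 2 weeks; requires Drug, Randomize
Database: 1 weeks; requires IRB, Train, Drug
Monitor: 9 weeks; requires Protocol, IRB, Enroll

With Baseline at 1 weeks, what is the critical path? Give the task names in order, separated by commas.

As given, the longest chain is IRB→Randomize→Enroll→Monitor = 6+9+2+9 = 26, so the finish is 26 weeks.
Baseline is off the critical path — its longest chain is 9 weeks, giving 17 of slack.
The critical path is still IRB→Randomize→Enroll→Monitor; finish is now 26 weeks.

IRB, Randomize, Enroll, Monitor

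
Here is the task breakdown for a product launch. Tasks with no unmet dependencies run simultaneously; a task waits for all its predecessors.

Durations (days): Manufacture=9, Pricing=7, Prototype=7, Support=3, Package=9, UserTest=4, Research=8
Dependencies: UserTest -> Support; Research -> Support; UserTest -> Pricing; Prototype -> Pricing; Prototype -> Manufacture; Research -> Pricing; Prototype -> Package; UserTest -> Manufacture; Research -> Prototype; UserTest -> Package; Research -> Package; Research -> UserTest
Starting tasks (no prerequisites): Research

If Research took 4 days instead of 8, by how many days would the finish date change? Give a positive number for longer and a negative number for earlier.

-4

As given, the longest chain is Research→Prototype→Manufacture = 8+7+9 = 24, so the finish is 24 days.
Research lies on that path, so at 4 days the path becomes 20 days.
That remains the longest chain; total 20 days.
Change in finish: 20 − 24 = -4 days.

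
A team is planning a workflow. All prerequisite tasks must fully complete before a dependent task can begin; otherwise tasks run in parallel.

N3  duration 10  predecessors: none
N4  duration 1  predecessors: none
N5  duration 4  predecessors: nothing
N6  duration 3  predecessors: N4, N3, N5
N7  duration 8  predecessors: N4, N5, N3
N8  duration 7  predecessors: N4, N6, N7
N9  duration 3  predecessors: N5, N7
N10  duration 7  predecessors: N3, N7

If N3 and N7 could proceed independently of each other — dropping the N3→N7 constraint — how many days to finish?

Original critical path: N3→N7→N8 = 10+8+7 = 25 ⇒ 25 days.
Without N3→N7, N7's earliest start moves from 10 to 4.
New critical path: N3→N6→N8 = 10+3+7 = 20 ⇒ 20 days.

20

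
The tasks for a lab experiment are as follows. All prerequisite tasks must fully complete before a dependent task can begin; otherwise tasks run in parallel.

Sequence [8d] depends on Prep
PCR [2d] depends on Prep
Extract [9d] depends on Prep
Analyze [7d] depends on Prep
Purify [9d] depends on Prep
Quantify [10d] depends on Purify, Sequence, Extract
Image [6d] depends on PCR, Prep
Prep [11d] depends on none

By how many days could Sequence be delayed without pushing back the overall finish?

1

Critical path: Prep→Extract→Quantify = 11+9+10 = 30, so the finish is 30 days.
Sequence finishes as early as 19 and must finish by 20.
Slack of Sequence = 12 − 11 = 1 day.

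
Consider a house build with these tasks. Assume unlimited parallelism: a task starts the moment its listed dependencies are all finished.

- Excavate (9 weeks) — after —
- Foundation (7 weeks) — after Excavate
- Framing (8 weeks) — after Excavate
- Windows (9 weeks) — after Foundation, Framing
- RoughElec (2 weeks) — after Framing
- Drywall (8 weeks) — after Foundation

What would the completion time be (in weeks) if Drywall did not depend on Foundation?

26

With the dependency in place, Excavate→Framing→Windows = 9+8+9 = 26 sets the finish at 26 weeks.
Without Foundation→Drywall, Drywall's earliest start moves from 16 to 0.
After: Excavate→Framing→Windows = 9+8+9 = 26 → 26 weeks.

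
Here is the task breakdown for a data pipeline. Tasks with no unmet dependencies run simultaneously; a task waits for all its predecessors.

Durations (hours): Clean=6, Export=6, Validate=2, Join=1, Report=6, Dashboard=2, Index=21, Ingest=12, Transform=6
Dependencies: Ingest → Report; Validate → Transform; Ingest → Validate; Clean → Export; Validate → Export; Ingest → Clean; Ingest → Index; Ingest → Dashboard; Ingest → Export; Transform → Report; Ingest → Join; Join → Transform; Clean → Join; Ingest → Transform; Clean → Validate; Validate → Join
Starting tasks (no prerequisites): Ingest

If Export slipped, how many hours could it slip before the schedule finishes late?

Ingest→Clean→Validate→Join→Transform→Report = 12+6+2+1+6+6 = 33 sets the makespan at 33 hours.
Export finishes as early as 26 and must finish by 33.
So Export can slip 33 − 26 = 7 hours.

7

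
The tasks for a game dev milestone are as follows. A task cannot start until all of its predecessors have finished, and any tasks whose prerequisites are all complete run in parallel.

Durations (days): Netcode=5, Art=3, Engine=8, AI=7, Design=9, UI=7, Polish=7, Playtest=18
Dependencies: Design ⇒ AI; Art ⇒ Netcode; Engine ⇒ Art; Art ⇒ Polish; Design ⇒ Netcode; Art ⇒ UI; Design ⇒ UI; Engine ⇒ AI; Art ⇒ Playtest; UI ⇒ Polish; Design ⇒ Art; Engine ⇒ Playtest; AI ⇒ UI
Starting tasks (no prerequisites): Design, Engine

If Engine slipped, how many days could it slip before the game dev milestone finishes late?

The longest chain is Design→Art→Playtest = 9+3+18 = 30; overall finish 30 days.
Longest path through Engine: 29 days (earliest finish 8, latest finish 9).
Slack of Engine = 1 − 0 = 1 day.

1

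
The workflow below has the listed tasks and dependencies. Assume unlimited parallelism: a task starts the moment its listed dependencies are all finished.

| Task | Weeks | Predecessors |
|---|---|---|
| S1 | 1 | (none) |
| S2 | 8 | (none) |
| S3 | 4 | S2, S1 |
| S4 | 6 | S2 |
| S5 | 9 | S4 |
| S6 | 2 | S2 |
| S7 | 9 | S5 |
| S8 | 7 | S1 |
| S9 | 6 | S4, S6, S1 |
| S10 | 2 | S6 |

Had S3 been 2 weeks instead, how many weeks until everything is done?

32

As given, the longest chain is S2→S4→S5→S7 = 8+6+9+9 = 32, so the finish is 32 weeks.
S3 is off the critical path — its longest chain is 12 weeks, giving 20 of slack.
No other chain overtakes it, so the finish is 32 weeks.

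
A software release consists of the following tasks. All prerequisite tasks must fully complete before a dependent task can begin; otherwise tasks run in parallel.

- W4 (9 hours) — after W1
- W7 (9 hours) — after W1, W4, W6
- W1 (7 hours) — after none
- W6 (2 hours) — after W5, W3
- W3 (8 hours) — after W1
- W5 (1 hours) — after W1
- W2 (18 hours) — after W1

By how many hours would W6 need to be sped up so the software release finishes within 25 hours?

Current finish: 26 hours; target: 25.
W6 is on every critical path, so each hour cut from W6 cuts the finish by one (this holds down to a finish of 25).
Need 26 − 25 = 1 hour off W6 → W6 becomes 1 hour, finish becomes 25.

1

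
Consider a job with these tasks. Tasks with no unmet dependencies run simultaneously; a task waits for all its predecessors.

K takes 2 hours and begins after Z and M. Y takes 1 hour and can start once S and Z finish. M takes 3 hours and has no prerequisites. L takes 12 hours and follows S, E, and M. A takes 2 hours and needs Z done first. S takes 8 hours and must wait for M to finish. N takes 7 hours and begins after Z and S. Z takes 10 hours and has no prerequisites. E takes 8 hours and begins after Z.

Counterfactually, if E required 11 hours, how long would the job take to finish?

33

The binding path is Z→E→L = 10+8+12 = 30; finish at 30 hours.
Since E is critical, the +3 change carries straight to that chain (now 33 hours).
No other chain overtakes it, so the finish is 33 hours.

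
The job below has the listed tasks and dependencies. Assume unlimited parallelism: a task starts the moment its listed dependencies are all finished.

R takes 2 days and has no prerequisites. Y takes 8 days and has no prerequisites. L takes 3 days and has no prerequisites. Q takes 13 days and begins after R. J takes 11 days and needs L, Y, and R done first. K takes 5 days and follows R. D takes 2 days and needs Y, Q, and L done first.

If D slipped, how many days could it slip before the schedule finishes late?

Critical path: Y→J = 8+11 = 19, so the finish is 19 days.
Longest path through D: 17 days (earliest finish 17, latest finish 19).
Float = 19 − 17 = 2.

2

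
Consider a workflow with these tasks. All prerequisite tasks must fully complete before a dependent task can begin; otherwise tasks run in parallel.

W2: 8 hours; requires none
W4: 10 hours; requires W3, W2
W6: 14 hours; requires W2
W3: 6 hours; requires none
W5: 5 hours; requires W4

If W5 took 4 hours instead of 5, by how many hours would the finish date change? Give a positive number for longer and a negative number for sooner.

-1

Actual critical path: W2→W4→W5 = 8+10+5 = 23 ⇒ 23 hours.
Since W5 is critical, the -1 change carries straight to that chain (now 22 hours).
That remains the longest chain; total 22 hours.
Change in finish: 22 − 23 = -1 hours.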